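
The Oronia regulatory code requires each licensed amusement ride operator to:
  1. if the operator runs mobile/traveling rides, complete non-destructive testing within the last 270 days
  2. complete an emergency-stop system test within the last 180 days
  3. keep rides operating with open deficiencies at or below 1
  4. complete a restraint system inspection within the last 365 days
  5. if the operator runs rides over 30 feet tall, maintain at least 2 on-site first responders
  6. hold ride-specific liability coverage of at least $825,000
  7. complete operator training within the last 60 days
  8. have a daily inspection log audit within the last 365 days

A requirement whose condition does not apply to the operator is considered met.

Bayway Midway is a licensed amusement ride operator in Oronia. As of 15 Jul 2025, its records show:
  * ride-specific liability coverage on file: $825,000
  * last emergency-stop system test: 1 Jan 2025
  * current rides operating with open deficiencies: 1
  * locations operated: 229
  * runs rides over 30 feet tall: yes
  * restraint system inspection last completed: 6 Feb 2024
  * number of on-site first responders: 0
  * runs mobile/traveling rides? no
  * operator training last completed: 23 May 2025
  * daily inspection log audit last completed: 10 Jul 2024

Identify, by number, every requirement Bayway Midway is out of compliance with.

2, 4, 5, 8

1. condition 'runs mobile/traveling rides' does not hold → requirement n/a → met
2. emergency-stop system test 195 days ago vs limit 180 → not met
3. rides operating with open deficiencies 1 ≤ 1 → met
4. restraint system inspection 525 days ago vs limit 365 → not met
5. condition 'runs rides over 30 feet tall' holds; on-site first responders 0 < 2 → not met
6. ride-specific liability coverage $825,000 ≥ $825,000 → met
7. operator training 53 days ago vs limit 60 → met
8. daily inspection log audit 370 days ago vs limit 365 → not met
Not met: 2, 4, 5, 8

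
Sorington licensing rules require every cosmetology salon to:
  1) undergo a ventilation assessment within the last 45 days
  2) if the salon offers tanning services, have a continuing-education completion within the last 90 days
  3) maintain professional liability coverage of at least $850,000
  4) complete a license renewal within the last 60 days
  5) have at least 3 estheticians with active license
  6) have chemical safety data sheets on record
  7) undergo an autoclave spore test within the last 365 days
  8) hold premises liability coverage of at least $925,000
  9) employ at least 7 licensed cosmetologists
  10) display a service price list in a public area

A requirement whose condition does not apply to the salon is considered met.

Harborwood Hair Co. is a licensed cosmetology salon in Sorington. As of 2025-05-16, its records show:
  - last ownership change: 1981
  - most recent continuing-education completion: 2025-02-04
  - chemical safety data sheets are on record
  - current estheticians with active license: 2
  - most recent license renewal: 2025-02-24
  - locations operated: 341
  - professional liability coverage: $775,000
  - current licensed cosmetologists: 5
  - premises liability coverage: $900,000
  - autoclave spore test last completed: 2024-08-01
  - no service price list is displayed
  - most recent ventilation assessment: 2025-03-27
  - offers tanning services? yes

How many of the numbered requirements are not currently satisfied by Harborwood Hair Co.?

8

1. ventilation assessment 50 days ago vs limit 45 → not met
2. condition 'offers tanning services' holds; continuing-education completion 101 days ago vs limit 90 → not met
3. professional liability coverage $775,000 < $850,000 → not met
4. license renewal 81 days ago vs limit 60 → not met
5. estheticians with active license 2 < 3 → not met
6. chemical safety data sheets present → met
7. autoclave spore test 288 days ago vs limit 365 → met
8. premises liability coverage $900,000 < $925,000 → not met
9. licensed cosmetologists 5 < 7 → not met
10. service price list absent → not met
Not met: 8 of 10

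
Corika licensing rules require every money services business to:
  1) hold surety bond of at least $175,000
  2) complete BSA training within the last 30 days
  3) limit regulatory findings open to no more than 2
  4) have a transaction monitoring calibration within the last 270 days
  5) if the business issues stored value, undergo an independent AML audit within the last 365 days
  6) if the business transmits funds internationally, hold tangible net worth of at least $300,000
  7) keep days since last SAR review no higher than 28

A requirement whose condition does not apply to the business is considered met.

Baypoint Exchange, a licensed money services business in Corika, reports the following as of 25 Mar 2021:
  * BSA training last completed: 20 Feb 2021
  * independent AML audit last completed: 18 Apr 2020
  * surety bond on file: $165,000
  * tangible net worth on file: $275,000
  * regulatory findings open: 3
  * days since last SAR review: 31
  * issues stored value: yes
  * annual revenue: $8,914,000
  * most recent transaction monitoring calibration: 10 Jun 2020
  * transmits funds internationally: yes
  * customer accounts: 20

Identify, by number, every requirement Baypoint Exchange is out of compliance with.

1. surety bond $165,000 < $175,000 → not met
2. BSA training 33 days ago vs limit 30 → not met
3. regulatory findings open 3 > 2 → not met
4. transaction monitoring calibration 288 days ago vs limit 270 → not met
5. condition 'issues stored value' holds; independent AML audit 341 days ago vs limit 365 → met
6. condition 'transmits funds internationally' holds; tangible net worth $275,000 < $300,000 → not met
7. days since last SAR review 31 > 28 → not met
Not met: 1, 2, 3, 4, 6, 7

1, 2, 3, 4, 6, 7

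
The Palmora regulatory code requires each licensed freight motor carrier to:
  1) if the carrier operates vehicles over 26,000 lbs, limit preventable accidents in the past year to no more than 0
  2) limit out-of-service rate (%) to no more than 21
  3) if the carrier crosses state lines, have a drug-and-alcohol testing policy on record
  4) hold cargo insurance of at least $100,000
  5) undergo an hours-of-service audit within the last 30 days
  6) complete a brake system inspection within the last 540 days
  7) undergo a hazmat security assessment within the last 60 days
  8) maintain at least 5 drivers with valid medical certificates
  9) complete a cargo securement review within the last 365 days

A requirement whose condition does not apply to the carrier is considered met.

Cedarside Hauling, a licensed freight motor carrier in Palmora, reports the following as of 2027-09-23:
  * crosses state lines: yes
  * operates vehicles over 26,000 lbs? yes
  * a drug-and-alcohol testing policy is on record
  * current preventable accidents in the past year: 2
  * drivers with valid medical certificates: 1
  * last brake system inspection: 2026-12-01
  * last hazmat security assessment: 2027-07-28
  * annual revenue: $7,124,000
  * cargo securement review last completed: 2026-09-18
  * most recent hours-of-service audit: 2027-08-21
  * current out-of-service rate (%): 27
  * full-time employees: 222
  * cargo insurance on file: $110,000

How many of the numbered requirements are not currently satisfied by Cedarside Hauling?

5

1. condition 'operates vehicles over 26,000 lbs' holds; preventable accidents in the past year 2 > 0 → not met
2. out-of-service rate (%) 27 > 21 → not met
3. condition 'crosses state lines' holds; drug-and-alcohol testing policy present → met
4. cargo insurance $110,000 ≥ $100,000 → met
5. hours-of-service audit 33 days ago vs limit 30 → not met
6. brake system inspection 296 days ago vs limit 540 → met
7. hazmat security assessment 57 days ago vs limit 60 → met
8. drivers with valid medical certificates 1 < 5 → not met
9. cargo securement review 370 days ago vs limit 365 → not met
Not met: 5 of 9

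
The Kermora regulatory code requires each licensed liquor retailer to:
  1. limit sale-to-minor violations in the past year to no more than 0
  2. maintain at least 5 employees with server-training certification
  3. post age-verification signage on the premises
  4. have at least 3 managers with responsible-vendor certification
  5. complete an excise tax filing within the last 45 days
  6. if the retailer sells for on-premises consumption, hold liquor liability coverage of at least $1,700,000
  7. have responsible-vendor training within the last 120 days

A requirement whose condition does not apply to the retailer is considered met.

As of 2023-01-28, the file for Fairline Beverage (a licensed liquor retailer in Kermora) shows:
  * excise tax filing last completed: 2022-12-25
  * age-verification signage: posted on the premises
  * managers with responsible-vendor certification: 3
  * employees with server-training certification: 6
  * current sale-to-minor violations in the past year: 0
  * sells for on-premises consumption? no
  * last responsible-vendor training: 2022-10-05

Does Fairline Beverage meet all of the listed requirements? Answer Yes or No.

1. sale-to-minor violations in the past year 0 ≤ 0 → met
2. employees with server-training certification 6 ≥ 5 → met
3. age-verification signage present → met
4. managers with responsible-vendor certification 3 ≥ 3 → met
5. excise tax filing 34 days ago vs limit 45 → met
6. condition 'sells for on-premises consumption' does not hold → requirement n/a → met
7. responsible-vendor training 115 days ago vs limit 120 → met
All met.

Yes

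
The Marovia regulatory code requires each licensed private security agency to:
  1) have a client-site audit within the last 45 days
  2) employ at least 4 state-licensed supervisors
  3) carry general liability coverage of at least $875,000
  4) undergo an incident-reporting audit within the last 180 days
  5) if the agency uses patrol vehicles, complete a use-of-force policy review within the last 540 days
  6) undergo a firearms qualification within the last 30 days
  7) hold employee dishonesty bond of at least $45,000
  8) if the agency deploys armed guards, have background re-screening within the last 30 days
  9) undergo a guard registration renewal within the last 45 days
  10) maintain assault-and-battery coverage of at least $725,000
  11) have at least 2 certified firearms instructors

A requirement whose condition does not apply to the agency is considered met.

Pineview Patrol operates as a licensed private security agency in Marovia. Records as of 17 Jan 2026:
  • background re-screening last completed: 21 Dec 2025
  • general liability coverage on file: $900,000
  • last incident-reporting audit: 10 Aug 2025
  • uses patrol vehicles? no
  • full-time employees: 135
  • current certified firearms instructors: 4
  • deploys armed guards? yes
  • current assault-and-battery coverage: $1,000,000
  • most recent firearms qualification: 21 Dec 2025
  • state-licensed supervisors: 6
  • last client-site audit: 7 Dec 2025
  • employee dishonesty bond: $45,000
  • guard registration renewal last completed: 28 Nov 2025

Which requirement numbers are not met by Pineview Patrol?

1. client-site audit 41 days ago vs limit 45 → met
2. state-licensed supervisors 6 ≥ 4 → met
3. general liability coverage $900,000 ≥ $875,000 → met
4. incident-reporting audit 160 days ago vs limit 180 → met
5. condition 'uses patrol vehicles' does not hold → requirement n/a → met
6. firearms qualification 27 days ago vs limit 30 → met
7. employee dishonesty bond $45,000 ≥ $45,000 → met
8. condition 'deploys armed guards' holds; background re-screening 27 days ago vs limit 30 → met
9. guard registration renewal 50 days ago vs limit 45 → not met
10. assault-and-battery coverage $1,000,000 ≥ $725,000 → met
11. certified firearms instructors 4 ≥ 2 → met
Not met: 9

9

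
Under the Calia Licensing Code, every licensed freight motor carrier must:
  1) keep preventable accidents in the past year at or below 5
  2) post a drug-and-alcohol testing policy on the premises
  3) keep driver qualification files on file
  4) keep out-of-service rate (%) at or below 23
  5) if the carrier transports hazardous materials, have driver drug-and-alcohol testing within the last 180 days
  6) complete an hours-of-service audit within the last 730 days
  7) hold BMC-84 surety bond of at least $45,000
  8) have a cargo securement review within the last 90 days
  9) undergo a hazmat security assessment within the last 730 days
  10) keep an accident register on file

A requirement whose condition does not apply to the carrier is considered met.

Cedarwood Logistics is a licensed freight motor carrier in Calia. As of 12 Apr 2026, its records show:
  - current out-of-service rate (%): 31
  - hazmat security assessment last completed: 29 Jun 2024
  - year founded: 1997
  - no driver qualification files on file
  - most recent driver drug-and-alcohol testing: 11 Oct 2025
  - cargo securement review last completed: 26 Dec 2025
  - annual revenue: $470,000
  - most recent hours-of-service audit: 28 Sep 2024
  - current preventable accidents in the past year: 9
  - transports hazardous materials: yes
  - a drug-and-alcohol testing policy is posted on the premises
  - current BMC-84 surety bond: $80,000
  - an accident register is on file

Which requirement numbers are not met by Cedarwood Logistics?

1, 3, 4, 5, 8

1. preventable accidents in the past year 9 > 5 → not met
2. drug-and-alcohol testing policy present → met
3. driver qualification files absent → not met
4. out-of-service rate (%) 31 > 23 → not met
5. condition 'transports hazardous materials' holds; driver drug-and-alcohol testing 183 days ago vs limit 180 → not met
6. hours-of-service audit 561 days ago vs limit 730 → met
7. BMC-84 surety bond $80,000 ≥ $45,000 → met
8. cargo securement review 107 days ago vs limit 90 → not met
9. hazmat security assessment 652 days ago vs limit 730 → met
10. accident register present → met
Not met: 1, 3, 4, 5, 8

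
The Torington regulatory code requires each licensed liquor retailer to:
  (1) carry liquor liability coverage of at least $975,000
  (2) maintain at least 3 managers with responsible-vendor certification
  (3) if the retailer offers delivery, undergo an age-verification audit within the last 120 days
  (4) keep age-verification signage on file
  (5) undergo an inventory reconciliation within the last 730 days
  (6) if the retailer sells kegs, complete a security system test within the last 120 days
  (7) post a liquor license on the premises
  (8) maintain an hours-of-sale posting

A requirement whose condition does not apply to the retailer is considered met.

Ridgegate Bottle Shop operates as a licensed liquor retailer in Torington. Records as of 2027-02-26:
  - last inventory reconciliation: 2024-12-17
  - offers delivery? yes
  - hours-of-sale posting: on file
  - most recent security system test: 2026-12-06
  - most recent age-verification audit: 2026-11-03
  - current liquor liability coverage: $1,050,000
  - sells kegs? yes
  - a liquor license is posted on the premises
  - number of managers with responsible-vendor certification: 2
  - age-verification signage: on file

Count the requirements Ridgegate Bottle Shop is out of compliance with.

2

1. liquor liability coverage $1,050,000 ≥ $975,000 → met
2. managers with responsible-vendor certification 2 < 3 → not met
3. condition 'offers delivery' holds; age-verification audit 115 days ago vs limit 120 → met
4. age-verification signage present → met
5. inventory reconciliation 801 days ago vs limit 730 → not met
6. condition 'sells kegs' holds; security system test 82 days ago vs limit 120 → met
7. liquor license present → met
8. hours-of-sale posting present → met
Not met: 2 of 8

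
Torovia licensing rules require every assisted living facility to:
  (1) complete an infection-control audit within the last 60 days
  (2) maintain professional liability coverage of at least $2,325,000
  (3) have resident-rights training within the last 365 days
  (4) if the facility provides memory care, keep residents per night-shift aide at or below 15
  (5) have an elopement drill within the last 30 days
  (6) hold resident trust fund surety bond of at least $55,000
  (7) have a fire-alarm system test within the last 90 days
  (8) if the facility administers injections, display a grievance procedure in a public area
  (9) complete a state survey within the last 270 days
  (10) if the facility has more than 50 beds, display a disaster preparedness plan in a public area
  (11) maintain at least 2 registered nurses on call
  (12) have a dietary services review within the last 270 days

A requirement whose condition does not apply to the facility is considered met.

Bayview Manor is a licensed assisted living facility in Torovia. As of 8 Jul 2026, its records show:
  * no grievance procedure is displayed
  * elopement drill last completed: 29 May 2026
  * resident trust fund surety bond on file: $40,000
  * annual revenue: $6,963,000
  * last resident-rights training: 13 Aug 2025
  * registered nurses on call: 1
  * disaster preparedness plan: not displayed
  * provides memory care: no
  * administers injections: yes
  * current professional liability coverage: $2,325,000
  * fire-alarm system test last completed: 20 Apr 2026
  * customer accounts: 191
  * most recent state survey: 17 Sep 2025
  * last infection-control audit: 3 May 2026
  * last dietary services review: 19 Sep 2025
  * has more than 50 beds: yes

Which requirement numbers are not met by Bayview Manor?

1, 5, 6, 8, 9, 10, 11, 12

1. infection-control audit 66 days ago vs limit 60 → not met
2. professional liability coverage $2,325,000 ≥ $2,325,000 → met
3. resident-rights training 329 days ago vs limit 365 → met
4. condition 'provides memory care' does not hold → requirement n/a → met
5. elopement drill 40 days ago vs limit 30 → not met
6. resident trust fund surety bond $40,000 < $55,000 → not met
7. fire-alarm system test 79 days ago vs limit 90 → met
8. condition 'administers injections' holds; grievance procedure absent → not met
9. state survey 294 days ago vs limit 270 → not met
10. condition 'has more than 50 beds' holds; disaster preparedness plan absent → not met
11. registered nurses on call 1 < 2 → not met
12. dietary services review 292 days ago vs limit 270 → not met
Not met: 1, 5, 6, 8, 9, 10, 11, 12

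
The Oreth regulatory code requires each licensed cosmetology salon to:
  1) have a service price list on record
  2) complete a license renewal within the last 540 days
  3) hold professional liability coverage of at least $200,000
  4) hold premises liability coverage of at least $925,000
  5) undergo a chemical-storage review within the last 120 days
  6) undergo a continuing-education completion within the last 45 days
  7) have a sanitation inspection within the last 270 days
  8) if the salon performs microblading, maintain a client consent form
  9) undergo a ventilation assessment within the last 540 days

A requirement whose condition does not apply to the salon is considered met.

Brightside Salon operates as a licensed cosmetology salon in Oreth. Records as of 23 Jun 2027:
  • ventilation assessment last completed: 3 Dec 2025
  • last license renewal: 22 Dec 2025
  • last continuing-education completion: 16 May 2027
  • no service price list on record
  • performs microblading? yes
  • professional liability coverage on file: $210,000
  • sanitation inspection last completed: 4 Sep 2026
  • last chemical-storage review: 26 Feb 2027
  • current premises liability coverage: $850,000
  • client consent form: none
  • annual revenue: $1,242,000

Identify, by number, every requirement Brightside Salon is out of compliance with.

1, 2, 4, 7, 8, 9

1. service price list absent → not met
2. license renewal 548 days ago vs limit 540 → not met
3. professional liability coverage $210,000 ≥ $200,000 → met
4. premises liability coverage $850,000 < $925,000 → not met
5. chemical-storage review 117 days ago vs limit 120 → met
6. continuing-education completion 38 days ago vs limit 45 → met
7. sanitation inspection 292 days ago vs limit 270 → not met
8. condition 'performs microblading' holds; client consent form absent → not met
9. ventilation assessment 567 days ago vs limit 540 → not met
Not met: 1, 2, 4, 7, 8, 9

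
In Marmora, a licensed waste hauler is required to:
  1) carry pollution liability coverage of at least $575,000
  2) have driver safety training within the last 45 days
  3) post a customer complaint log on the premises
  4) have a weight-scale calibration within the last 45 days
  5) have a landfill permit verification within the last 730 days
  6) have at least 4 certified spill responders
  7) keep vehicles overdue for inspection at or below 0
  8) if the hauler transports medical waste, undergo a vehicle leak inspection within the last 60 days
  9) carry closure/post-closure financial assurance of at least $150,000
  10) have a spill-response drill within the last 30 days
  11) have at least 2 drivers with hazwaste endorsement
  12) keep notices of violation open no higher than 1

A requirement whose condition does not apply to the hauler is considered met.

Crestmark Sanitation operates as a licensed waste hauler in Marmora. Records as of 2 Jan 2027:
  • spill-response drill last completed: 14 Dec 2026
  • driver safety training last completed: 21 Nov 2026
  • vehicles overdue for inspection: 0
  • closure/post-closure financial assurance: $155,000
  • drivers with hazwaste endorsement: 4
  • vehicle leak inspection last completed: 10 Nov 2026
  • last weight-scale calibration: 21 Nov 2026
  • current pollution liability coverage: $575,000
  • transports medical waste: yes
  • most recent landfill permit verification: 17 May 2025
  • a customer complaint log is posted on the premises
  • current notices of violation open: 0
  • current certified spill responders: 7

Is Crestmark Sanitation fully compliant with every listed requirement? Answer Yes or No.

1. pollution liability coverage $575,000 ≥ $575,000 → met
2. driver safety training 42 days ago vs limit 45 → met
3. customer complaint log present → met
4. weight-scale calibration 42 days ago vs limit 45 → met
5. landfill permit verification 595 days ago vs limit 730 → met
6. certified spill responders 7 ≥ 4 → met
7. vehicles overdue for inspection 0 ≤ 0 → met
8. condition 'transports medical waste' holds; vehicle leak inspection 53 days ago vs limit 60 → met
9. closure/post-closure financial assurance $155,000 ≥ $150,000 → met
10. spill-response drill 19 days ago vs limit 30 → met
11. drivers with hazwaste endorsement 4 ≥ 2 → met
12. notices of violation open 0 ≤ 1 → met
All met.

Yes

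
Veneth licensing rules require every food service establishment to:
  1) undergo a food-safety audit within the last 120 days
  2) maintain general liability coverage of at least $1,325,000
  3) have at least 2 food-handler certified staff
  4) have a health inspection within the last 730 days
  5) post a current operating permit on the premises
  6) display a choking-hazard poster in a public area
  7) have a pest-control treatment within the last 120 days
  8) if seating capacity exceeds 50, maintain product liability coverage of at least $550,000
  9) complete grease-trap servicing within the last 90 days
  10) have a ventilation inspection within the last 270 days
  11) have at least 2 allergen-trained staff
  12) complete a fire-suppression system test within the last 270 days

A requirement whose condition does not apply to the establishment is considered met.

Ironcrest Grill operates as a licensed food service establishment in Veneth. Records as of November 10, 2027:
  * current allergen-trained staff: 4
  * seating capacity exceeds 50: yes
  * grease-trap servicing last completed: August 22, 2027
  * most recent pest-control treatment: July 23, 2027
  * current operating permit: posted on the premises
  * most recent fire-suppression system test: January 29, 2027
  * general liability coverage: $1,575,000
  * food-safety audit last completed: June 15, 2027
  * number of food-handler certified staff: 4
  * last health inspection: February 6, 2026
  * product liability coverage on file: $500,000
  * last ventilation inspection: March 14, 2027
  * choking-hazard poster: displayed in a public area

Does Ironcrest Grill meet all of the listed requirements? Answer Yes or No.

1. food-safety audit 148 days ago vs limit 120 → not met
2. general liability coverage $1,575,000 ≥ $1,325,000 → met
3. food-handler certified staff 4 ≥ 2 → met
4. health inspection 642 days ago vs limit 730 → met
5. current operating permit present → met
6. choking-hazard poster present → met
7. pest-control treatment 110 days ago vs limit 120 → met
8. condition 'seating capacity exceeds 50' holds; product liability coverage $500,000 < $550,000 → not met
9. grease-trap servicing 80 days ago vs limit 90 → met
10. ventilation inspection 241 days ago vs limit 270 → met
11. allergen-trained staff 4 ≥ 2 → met
12. fire-suppression system test 285 days ago vs limit 270 → not met
Not met: 1, 8, 12

No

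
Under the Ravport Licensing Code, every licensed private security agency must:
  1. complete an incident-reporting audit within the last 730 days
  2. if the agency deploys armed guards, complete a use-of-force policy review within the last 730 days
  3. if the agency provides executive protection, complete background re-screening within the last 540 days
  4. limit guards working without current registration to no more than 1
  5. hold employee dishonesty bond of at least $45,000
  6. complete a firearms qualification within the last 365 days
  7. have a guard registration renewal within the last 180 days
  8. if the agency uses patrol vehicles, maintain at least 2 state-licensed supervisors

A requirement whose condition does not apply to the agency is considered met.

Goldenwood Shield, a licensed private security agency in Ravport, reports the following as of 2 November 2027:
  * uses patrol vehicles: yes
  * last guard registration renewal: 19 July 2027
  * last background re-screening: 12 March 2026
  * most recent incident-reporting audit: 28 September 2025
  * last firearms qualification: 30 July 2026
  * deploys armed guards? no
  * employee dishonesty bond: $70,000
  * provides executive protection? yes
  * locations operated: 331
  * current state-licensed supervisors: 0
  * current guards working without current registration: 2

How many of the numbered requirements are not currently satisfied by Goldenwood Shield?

5

1. incident-reporting audit 765 days ago vs limit 730 → not met
2. condition 'deploys armed guards' does not hold → requirement n/a → met
3. condition 'provides executive protection' holds; background re-screening 600 days ago vs limit 540 → not met
4. guards working without current registration 2 > 1 → not met
5. employee dishonesty bond $70,000 ≥ $45,000 → met
6. firearms qualification 460 days ago vs limit 365 → not met
7. guard registration renewal 106 days ago vs limit 180 → met
8. condition 'uses patrol vehicles' holds; state-licensed supervisors 0 < 2 → not met
Not met: 5 of 8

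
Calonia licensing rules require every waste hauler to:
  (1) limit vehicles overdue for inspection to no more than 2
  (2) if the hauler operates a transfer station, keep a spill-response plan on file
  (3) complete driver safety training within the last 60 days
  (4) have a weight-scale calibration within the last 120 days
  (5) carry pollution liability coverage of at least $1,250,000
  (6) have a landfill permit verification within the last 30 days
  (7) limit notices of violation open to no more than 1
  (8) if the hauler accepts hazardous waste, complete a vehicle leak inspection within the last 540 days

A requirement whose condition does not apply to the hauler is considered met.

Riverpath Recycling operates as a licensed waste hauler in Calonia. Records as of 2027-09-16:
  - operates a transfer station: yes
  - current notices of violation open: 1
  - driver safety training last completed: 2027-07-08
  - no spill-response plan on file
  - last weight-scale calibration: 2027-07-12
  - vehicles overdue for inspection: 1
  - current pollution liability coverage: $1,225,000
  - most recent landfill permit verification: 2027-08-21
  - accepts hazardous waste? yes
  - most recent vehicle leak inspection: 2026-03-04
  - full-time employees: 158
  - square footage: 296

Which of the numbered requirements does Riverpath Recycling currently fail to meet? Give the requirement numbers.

1. vehicles overdue for inspection 1 ≤ 2 → met
2. condition 'operates a transfer station' holds; spill-response plan absent → not met
3. driver safety training 70 days ago vs limit 60 → not met
4. weight-scale calibration 66 days ago vs limit 120 → met
5. pollution liability coverage $1,225,000 < $1,250,000 → not met
6. landfill permit verification 26 days ago vs limit 30 → met
7. notices of violation open 1 ≤ 1 → met
8. condition 'accepts hazardous waste' holds; vehicle leak inspection 561 days ago vs limit 540 → not met
Not met: 2, 3, 5, 8

2, 3, 5, 8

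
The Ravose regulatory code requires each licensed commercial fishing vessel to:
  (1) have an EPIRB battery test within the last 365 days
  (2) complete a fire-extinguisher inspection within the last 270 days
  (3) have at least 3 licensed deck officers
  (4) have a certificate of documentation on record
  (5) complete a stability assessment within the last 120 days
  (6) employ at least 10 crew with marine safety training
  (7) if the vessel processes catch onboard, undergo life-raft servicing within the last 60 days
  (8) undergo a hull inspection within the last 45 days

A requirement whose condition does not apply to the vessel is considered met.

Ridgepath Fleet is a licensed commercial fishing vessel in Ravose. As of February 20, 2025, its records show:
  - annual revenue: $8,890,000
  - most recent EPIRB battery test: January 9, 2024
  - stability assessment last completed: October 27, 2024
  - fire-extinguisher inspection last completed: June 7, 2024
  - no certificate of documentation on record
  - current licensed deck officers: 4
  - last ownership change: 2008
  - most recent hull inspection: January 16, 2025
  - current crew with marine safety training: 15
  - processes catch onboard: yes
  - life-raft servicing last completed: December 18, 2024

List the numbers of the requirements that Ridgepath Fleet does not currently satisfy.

1, 4, 7

1. EPIRB battery test 408 days ago vs limit 365 → not met
2. fire-extinguisher inspection 258 days ago vs limit 270 → met
3. licensed deck officers 4 ≥ 3 → met
4. certificate of documentation absent → not met
5. stability assessment 116 days ago vs limit 120 → met
6. crew with marine safety training 15 ≥ 10 → met
7. condition 'processes catch onboard' holds; life-raft servicing 64 days ago vs limit 60 → not met
8. hull inspection 35 days ago vs limit 45 → met
Not met: 1, 4, 7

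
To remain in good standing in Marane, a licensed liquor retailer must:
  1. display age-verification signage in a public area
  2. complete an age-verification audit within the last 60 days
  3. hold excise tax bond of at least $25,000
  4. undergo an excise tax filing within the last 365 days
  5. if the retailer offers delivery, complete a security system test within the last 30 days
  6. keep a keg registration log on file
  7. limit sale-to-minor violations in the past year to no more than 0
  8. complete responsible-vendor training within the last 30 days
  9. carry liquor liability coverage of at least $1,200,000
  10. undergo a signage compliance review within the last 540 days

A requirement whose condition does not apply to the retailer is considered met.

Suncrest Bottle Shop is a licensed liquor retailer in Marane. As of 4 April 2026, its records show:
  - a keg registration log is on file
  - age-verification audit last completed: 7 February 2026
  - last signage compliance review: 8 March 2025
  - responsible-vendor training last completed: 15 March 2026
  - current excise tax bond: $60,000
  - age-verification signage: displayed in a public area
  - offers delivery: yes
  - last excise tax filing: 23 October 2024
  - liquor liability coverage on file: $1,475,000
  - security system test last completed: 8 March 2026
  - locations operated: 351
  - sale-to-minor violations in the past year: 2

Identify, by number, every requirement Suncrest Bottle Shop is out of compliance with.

1. age-verification signage present → met
2. age-verification audit 56 days ago vs limit 60 → met
3. excise tax bond $60,000 ≥ $25,000 → met
4. excise tax filing 528 days ago vs limit 365 → not met
5. condition 'offers delivery' holds; security system test 27 days ago vs limit 30 → met
6. keg registration log present → met
7. sale-to-minor violations in the past year 2 > 0 → not met
8. responsible-vendor training 20 days ago vs limit 30 → met
9. liquor liability coverage $1,475,000 ≥ $1,200,000 → met
10. signage compliance review 392 days ago vs limit 540 → met
Not met: 4, 7

4, 7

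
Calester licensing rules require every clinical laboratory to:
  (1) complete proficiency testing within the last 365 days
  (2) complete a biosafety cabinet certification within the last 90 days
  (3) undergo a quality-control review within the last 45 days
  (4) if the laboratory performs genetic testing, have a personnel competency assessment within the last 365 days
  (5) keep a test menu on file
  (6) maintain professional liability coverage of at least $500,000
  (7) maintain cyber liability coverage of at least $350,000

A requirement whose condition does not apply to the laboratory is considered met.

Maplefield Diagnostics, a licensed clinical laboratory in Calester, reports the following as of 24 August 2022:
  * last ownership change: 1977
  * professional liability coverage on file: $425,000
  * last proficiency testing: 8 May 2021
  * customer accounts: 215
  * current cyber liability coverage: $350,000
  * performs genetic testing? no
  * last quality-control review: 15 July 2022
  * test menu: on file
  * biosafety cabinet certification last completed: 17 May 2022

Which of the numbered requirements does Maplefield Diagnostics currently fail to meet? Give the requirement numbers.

1. proficiency testing 473 days ago vs limit 365 → not met
2. biosafety cabinet certification 99 days ago vs limit 90 → not met
3. quality-control review 40 days ago vs limit 45 → met
4. condition 'performs genetic testing' does not hold → requirement n/a → met
5. test menu present → met
6. professional liability coverage $425,000 < $500,000 → not met
7. cyber liability coverage $350,000 ≥ $350,000 → met
Not met: 1, 2, 6

1, 2, 6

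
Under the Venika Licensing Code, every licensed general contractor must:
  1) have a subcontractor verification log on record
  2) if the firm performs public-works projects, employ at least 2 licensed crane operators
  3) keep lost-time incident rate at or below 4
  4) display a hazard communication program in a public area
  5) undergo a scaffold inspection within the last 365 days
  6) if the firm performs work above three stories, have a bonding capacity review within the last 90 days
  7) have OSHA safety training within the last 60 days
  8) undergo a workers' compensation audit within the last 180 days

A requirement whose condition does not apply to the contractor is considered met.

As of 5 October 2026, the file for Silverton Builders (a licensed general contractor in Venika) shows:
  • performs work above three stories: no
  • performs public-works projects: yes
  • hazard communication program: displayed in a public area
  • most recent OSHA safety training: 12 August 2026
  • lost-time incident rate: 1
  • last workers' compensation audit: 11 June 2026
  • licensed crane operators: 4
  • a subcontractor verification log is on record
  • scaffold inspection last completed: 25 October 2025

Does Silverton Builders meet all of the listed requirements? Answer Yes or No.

1. subcontractor verification log present → met
2. condition 'performs public-works projects' holds; licensed crane operators 4 ≥ 2 → met
3. lost-time incident rate 1 ≤ 4 → met
4. hazard communication program present → met
5. scaffold inspection 345 days ago vs limit 365 → met
6. condition 'performs work above three stories' does not hold → requirement n/a → met
7. OSHA safety training 54 days ago vs limit 60 → met
8. workers' compensation audit 116 days ago vs limit 180 → met
All met.

Yes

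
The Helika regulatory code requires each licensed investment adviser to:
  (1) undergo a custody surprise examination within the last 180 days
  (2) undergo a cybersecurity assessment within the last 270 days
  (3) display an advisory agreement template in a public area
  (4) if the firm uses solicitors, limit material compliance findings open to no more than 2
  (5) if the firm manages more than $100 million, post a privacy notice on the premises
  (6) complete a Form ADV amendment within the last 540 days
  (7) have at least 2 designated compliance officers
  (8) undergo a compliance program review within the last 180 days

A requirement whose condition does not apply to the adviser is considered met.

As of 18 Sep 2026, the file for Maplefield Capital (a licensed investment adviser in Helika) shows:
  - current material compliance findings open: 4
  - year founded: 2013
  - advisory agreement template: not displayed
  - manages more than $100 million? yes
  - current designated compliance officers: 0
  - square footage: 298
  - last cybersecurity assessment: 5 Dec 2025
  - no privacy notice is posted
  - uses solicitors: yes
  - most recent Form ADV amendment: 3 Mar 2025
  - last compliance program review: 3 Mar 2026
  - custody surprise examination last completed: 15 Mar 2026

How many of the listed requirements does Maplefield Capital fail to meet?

8

1. custody surprise examination 187 days ago vs limit 180 → not met
2. cybersecurity assessment 287 days ago vs limit 270 → not met
3. advisory agreement template absent → not met
4. condition 'uses solicitors' holds; material compliance findings open 4 > 2 → not met
5. condition 'manages more than $100 million' holds; privacy notice absent → not met
6. Form ADV amendment 564 days ago vs limit 540 → not met
7. designated compliance officers 0 < 2 → not met
8. compliance program review 199 days ago vs limit 180 → not met
Not met: 8 of 8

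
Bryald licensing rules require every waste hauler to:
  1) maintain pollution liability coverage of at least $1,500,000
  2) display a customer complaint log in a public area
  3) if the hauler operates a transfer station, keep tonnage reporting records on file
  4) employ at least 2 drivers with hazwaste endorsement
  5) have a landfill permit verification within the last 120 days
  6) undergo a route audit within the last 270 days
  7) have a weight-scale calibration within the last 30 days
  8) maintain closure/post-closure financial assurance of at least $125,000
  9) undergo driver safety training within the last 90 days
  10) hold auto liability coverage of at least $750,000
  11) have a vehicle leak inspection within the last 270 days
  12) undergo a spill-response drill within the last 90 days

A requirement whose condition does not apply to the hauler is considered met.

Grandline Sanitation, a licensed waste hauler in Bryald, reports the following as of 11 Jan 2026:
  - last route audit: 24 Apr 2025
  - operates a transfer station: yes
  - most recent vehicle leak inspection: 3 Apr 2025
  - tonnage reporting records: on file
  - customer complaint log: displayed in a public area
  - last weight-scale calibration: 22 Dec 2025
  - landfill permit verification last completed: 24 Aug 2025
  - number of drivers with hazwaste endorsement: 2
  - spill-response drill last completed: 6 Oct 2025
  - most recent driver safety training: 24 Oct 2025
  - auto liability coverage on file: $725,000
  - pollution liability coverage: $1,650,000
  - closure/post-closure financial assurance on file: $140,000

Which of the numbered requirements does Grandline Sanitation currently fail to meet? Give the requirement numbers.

1. pollution liability coverage $1,650,000 ≥ $1,500,000 → met
2. customer complaint log present → met
3. condition 'operates a transfer station' holds; tonnage reporting records present → met
4. drivers with hazwaste endorsement 2 ≥ 2 → met
5. landfill permit verification 140 days ago vs limit 120 → not met
6. route audit 262 days ago vs limit 270 → met
7. weight-scale calibration 20 days ago vs limit 30 → met
8. closure/post-closure financial assurance $140,000 ≥ $125,000 → met
9. driver safety training 79 days ago vs limit 90 → met
10. auto liability coverage $725,000 < $750,000 → not met
11. vehicle leak inspection 283 days ago vs limit 270 → not met
12. spill-response drill 97 days ago vs limit 90 → not met
Not met: 5, 10, 11, 12

5, 10, 11, 12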